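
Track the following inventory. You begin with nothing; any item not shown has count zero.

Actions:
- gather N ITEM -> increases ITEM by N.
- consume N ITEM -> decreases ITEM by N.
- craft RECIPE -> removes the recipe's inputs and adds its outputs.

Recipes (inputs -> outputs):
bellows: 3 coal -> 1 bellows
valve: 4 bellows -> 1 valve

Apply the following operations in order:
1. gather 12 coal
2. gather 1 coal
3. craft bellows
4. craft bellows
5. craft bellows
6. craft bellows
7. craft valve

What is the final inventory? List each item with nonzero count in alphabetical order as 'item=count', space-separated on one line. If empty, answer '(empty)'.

Answer: coal=1 valve=1

Derivation:
After 1 (gather 12 coal): coal=12
After 2 (gather 1 coal): coal=13
After 3 (craft bellows): bellows=1 coal=10
After 4 (craft bellows): bellows=2 coal=7
After 5 (craft bellows): bellows=3 coal=4
After 6 (craft bellows): bellows=4 coal=1
After 7 (craft valve): coal=1 valve=1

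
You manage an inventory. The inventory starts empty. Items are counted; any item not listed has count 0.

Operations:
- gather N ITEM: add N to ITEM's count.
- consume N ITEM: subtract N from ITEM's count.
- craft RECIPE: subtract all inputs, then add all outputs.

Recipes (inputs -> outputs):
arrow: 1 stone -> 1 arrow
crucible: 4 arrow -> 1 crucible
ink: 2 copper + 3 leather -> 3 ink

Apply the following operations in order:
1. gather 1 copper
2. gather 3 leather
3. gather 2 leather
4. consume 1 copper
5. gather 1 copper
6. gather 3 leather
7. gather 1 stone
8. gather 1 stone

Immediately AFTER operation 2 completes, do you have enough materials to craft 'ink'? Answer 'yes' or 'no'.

After 1 (gather 1 copper): copper=1
After 2 (gather 3 leather): copper=1 leather=3

Answer: no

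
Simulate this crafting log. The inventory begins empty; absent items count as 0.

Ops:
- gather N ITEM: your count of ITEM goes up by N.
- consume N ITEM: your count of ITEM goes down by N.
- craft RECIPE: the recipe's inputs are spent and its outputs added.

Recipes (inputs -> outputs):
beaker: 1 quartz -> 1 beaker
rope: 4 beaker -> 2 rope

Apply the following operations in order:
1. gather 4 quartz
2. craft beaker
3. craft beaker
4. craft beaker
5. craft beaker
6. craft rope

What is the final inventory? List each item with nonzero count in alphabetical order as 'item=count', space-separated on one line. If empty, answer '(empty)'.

After 1 (gather 4 quartz): quartz=4
After 2 (craft beaker): beaker=1 quartz=3
After 3 (craft beaker): beaker=2 quartz=2
After 4 (craft beaker): beaker=3 quartz=1
After 5 (craft beaker): beaker=4
After 6 (craft rope): rope=2

Answer: rope=2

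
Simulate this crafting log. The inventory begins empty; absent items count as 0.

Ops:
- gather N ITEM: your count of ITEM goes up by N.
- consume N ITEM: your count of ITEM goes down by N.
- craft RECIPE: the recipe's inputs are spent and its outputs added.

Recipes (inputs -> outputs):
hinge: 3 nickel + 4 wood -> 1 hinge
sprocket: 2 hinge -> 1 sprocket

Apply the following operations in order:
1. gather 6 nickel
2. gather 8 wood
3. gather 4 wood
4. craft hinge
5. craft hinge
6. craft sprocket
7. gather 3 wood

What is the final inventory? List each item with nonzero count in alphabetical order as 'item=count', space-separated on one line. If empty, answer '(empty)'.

Answer: sprocket=1 wood=7

Derivation:
After 1 (gather 6 nickel): nickel=6
After 2 (gather 8 wood): nickel=6 wood=8
After 3 (gather 4 wood): nickel=6 wood=12
After 4 (craft hinge): hinge=1 nickel=3 wood=8
After 5 (craft hinge): hinge=2 wood=4
After 6 (craft sprocket): sprocket=1 wood=4
After 7 (gather 3 wood): sprocket=1 wood=7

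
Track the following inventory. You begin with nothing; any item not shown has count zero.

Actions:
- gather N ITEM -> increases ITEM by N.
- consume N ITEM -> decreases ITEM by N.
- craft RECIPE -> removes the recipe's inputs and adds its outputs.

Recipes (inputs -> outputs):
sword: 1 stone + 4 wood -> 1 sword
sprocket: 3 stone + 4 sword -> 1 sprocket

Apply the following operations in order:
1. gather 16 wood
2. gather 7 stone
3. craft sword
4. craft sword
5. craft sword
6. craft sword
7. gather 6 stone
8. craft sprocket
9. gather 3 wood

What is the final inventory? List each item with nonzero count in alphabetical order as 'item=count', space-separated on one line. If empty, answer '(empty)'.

After 1 (gather 16 wood): wood=16
After 2 (gather 7 stone): stone=7 wood=16
After 3 (craft sword): stone=6 sword=1 wood=12
After 4 (craft sword): stone=5 sword=2 wood=8
After 5 (craft sword): stone=4 sword=3 wood=4
After 6 (craft sword): stone=3 sword=4
After 7 (gather 6 stone): stone=9 sword=4
After 8 (craft sprocket): sprocket=1 stone=6
After 9 (gather 3 wood): sprocket=1 stone=6 wood=3

Answer: sprocket=1 stone=6 wood=3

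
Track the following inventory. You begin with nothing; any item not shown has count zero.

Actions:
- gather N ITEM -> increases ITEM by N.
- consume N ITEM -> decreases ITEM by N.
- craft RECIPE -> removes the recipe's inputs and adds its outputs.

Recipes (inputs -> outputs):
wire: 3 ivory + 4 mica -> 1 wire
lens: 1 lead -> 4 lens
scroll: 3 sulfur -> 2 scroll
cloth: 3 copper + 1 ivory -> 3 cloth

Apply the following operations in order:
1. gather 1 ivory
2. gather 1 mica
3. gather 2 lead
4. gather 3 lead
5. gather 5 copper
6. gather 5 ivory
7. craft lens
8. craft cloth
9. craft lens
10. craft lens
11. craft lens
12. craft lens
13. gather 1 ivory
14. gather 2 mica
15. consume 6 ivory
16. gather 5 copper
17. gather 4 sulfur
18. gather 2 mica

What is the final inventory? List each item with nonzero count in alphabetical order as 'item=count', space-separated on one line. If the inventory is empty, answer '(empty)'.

Answer: cloth=3 copper=7 lens=20 mica=5 sulfur=4

Derivation:
After 1 (gather 1 ivory): ivory=1
After 2 (gather 1 mica): ivory=1 mica=1
After 3 (gather 2 lead): ivory=1 lead=2 mica=1
After 4 (gather 3 lead): ivory=1 lead=5 mica=1
After 5 (gather 5 copper): copper=5 ivory=1 lead=5 mica=1
After 6 (gather 5 ivory): copper=5 ivory=6 lead=5 mica=1
After 7 (craft lens): copper=5 ivory=6 lead=4 lens=4 mica=1
After 8 (craft cloth): cloth=3 copper=2 ivory=5 lead=4 lens=4 mica=1
After 9 (craft lens): cloth=3 copper=2 ivory=5 lead=3 lens=8 mica=1
After 10 (craft lens): cloth=3 copper=2 ivory=5 lead=2 lens=12 mica=1
After 11 (craft lens): cloth=3 copper=2 ivory=5 lead=1 lens=16 mica=1
After 12 (craft lens): cloth=3 copper=2 ivory=5 lens=20 mica=1
After 13 (gather 1 ivory): cloth=3 copper=2 ivory=6 lens=20 mica=1
After 14 (gather 2 mica): cloth=3 copper=2 ivory=6 lens=20 mica=3
After 15 (consume 6 ivory): cloth=3 copper=2 lens=20 mica=3
After 16 (gather 5 copper): cloth=3 copper=7 lens=20 mica=3
After 17 (gather 4 sulfur): cloth=3 copper=7 lens=20 mica=3 sulfur=4
After 18 (gather 2 mica): cloth=3 copper=7 lens=20 mica=5 sulfur=4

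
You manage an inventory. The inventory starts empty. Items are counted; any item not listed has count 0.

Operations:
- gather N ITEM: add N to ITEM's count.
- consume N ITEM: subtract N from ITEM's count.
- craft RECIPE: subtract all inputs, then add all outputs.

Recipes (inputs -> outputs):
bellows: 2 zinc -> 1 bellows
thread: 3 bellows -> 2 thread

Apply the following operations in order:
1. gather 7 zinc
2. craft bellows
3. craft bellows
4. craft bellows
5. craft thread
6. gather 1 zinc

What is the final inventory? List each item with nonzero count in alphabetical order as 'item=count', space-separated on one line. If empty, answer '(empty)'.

After 1 (gather 7 zinc): zinc=7
After 2 (craft bellows): bellows=1 zinc=5
After 3 (craft bellows): bellows=2 zinc=3
After 4 (craft bellows): bellows=3 zinc=1
After 5 (craft thread): thread=2 zinc=1
After 6 (gather 1 zinc): thread=2 zinc=2

Answer: thread=2 zinc=2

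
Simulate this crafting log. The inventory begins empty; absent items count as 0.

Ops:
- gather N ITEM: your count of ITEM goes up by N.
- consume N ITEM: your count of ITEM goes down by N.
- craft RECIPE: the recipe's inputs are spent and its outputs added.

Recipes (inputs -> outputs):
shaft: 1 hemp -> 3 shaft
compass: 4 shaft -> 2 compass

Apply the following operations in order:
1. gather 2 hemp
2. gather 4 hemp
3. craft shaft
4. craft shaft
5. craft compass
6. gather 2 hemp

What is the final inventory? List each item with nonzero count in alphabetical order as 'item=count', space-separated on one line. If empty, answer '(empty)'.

After 1 (gather 2 hemp): hemp=2
After 2 (gather 4 hemp): hemp=6
After 3 (craft shaft): hemp=5 shaft=3
After 4 (craft shaft): hemp=4 shaft=6
After 5 (craft compass): compass=2 hemp=4 shaft=2
After 6 (gather 2 hemp): compass=2 hemp=6 shaft=2

Answer: compass=2 hemp=6 shaft=2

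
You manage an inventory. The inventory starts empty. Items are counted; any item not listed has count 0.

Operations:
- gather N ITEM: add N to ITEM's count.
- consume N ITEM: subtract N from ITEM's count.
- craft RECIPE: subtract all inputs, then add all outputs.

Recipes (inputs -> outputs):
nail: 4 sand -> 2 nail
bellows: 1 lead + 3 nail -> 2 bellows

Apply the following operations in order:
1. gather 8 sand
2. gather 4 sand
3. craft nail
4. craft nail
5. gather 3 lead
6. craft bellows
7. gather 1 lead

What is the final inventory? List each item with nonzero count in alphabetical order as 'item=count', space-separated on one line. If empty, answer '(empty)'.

After 1 (gather 8 sand): sand=8
After 2 (gather 4 sand): sand=12
After 3 (craft nail): nail=2 sand=8
After 4 (craft nail): nail=4 sand=4
After 5 (gather 3 lead): lead=3 nail=4 sand=4
After 6 (craft bellows): bellows=2 lead=2 nail=1 sand=4
After 7 (gather 1 lead): bellows=2 lead=3 nail=1 sand=4

Answer: bellows=2 lead=3 nail=1 sand=4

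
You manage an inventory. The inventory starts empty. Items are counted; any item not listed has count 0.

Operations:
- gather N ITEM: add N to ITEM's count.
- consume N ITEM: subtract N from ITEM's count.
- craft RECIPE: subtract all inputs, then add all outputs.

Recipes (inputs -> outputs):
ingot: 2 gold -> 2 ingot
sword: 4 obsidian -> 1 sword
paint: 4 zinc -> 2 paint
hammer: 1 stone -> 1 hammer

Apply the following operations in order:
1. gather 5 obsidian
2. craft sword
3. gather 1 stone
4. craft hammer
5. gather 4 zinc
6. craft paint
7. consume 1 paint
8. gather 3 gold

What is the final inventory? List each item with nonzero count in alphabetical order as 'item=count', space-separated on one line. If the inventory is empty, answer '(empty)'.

After 1 (gather 5 obsidian): obsidian=5
After 2 (craft sword): obsidian=1 sword=1
After 3 (gather 1 stone): obsidian=1 stone=1 sword=1
After 4 (craft hammer): hammer=1 obsidian=1 sword=1
After 5 (gather 4 zinc): hammer=1 obsidian=1 sword=1 zinc=4
After 6 (craft paint): hammer=1 obsidian=1 paint=2 sword=1
After 7 (consume 1 paint): hammer=1 obsidian=1 paint=1 sword=1
After 8 (gather 3 gold): gold=3 hammer=1 obsidian=1 paint=1 sword=1

Answer: gold=3 hammer=1 obsidian=1 paint=1 sword=1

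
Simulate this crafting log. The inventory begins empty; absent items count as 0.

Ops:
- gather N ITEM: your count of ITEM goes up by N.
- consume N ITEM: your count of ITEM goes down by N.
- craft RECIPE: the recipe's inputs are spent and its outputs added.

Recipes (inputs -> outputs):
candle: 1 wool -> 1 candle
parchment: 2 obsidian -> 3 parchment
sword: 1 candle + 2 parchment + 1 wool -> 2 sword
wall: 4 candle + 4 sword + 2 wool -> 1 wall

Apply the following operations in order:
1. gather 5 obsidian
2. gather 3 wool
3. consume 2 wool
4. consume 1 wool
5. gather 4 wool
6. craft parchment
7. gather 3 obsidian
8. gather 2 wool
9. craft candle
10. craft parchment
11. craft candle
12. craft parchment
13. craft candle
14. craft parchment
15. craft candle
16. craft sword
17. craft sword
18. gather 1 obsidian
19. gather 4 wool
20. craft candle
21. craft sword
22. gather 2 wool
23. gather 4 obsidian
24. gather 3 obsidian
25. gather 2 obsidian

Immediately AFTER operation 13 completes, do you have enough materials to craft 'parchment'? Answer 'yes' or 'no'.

After 1 (gather 5 obsidian): obsidian=5
After 2 (gather 3 wool): obsidian=5 wool=3
After 3 (consume 2 wool): obsidian=5 wool=1
After 4 (consume 1 wool): obsidian=5
After 5 (gather 4 wool): obsidian=5 wool=4
After 6 (craft parchment): obsidian=3 parchment=3 wool=4
After 7 (gather 3 obsidian): obsidian=6 parchment=3 wool=4
After 8 (gather 2 wool): obsidian=6 parchment=3 wool=6
After 9 (craft candle): candle=1 obsidian=6 parchment=3 wool=5
After 10 (craft parchment): candle=1 obsidian=4 parchment=6 wool=5
After 11 (craft candle): candle=2 obsidian=4 parchment=6 wool=4
After 12 (craft parchment): candle=2 obsidian=2 parchment=9 wool=4
After 13 (craft candle): candle=3 obsidian=2 parchment=9 wool=3

Answer: yes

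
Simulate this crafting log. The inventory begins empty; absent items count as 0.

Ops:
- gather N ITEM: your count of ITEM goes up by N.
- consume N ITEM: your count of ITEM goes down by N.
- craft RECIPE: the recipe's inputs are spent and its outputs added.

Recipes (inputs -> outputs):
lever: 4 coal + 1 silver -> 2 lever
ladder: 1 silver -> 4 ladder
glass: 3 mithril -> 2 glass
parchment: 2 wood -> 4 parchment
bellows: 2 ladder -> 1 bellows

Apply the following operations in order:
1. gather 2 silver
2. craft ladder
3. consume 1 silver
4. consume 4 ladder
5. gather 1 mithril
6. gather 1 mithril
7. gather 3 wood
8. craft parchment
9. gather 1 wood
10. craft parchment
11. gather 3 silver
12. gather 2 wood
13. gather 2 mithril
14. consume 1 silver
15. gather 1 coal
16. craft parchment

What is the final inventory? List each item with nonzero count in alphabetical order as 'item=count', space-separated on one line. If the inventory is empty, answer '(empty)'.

Answer: coal=1 mithril=4 parchment=12 silver=2

Derivation:
After 1 (gather 2 silver): silver=2
After 2 (craft ladder): ladder=4 silver=1
After 3 (consume 1 silver): ladder=4
After 4 (consume 4 ladder): (empty)
After 5 (gather 1 mithril): mithril=1
After 6 (gather 1 mithril): mithril=2
After 7 (gather 3 wood): mithril=2 wood=3
After 8 (craft parchment): mithril=2 parchment=4 wood=1
After 9 (gather 1 wood): mithril=2 parchment=4 wood=2
After 10 (craft parchment): mithril=2 parchment=8
After 11 (gather 3 silver): mithril=2 parchment=8 silver=3
After 12 (gather 2 wood): mithril=2 parchment=8 silver=3 wood=2
After 13 (gather 2 mithril): mithril=4 parchment=8 silver=3 wood=2
After 14 (consume 1 silver): mithril=4 parchment=8 silver=2 wood=2
After 15 (gather 1 coal): coal=1 mithril=4 parchment=8 silver=2 wood=2
After 16 (craft parchment): coal=1 mithril=4 parchment=12 silver=2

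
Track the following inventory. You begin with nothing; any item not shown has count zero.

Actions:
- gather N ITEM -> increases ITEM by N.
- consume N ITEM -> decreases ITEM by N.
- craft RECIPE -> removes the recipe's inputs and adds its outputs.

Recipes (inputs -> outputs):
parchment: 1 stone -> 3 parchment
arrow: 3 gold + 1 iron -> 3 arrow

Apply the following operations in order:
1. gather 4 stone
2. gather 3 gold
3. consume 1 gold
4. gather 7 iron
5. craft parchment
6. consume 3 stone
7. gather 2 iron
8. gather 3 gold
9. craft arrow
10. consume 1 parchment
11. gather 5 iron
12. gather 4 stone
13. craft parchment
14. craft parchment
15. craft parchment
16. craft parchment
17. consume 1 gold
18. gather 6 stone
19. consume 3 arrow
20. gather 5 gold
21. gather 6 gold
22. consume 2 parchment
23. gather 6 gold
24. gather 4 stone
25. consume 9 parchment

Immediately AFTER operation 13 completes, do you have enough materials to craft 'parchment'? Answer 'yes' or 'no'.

After 1 (gather 4 stone): stone=4
After 2 (gather 3 gold): gold=3 stone=4
After 3 (consume 1 gold): gold=2 stone=4
After 4 (gather 7 iron): gold=2 iron=7 stone=4
After 5 (craft parchment): gold=2 iron=7 parchment=3 stone=3
After 6 (consume 3 stone): gold=2 iron=7 parchment=3
After 7 (gather 2 iron): gold=2 iron=9 parchment=3
After 8 (gather 3 gold): gold=5 iron=9 parchment=3
After 9 (craft arrow): arrow=3 gold=2 iron=8 parchment=3
After 10 (consume 1 parchment): arrow=3 gold=2 iron=8 parchment=2
After 11 (gather 5 iron): arrow=3 gold=2 iron=13 parchment=2
After 12 (gather 4 stone): arrow=3 gold=2 iron=13 parchment=2 stone=4
After 13 (craft parchment): arrow=3 gold=2 iron=13 parchment=5 stone=3

Answer: yes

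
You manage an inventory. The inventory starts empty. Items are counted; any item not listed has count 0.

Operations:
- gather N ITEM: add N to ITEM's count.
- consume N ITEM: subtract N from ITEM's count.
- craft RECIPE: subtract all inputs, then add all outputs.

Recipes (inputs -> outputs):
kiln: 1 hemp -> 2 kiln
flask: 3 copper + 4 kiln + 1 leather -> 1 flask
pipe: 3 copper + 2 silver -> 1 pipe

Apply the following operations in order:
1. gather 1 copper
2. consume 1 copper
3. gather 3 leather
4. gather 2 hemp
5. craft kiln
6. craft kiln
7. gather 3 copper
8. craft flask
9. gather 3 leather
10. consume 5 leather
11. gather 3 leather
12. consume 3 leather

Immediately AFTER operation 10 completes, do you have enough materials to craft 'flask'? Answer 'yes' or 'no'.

Answer: no

Derivation:
After 1 (gather 1 copper): copper=1
After 2 (consume 1 copper): (empty)
After 3 (gather 3 leather): leather=3
After 4 (gather 2 hemp): hemp=2 leather=3
After 5 (craft kiln): hemp=1 kiln=2 leather=3
After 6 (craft kiln): kiln=4 leather=3
After 7 (gather 3 copper): copper=3 kiln=4 leather=3
After 8 (craft flask): flask=1 leather=2
After 9 (gather 3 leather): flask=1 leather=5
After 10 (consume 5 leather): flask=1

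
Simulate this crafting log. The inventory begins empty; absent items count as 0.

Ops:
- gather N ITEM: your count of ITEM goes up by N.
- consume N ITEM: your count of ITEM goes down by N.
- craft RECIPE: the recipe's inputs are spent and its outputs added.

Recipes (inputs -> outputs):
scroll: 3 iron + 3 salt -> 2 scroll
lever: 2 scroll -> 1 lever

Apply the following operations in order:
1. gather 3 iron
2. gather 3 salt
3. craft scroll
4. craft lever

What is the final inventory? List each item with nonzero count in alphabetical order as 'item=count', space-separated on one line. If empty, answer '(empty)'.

After 1 (gather 3 iron): iron=3
After 2 (gather 3 salt): iron=3 salt=3
After 3 (craft scroll): scroll=2
After 4 (craft lever): lever=1

Answer: lever=1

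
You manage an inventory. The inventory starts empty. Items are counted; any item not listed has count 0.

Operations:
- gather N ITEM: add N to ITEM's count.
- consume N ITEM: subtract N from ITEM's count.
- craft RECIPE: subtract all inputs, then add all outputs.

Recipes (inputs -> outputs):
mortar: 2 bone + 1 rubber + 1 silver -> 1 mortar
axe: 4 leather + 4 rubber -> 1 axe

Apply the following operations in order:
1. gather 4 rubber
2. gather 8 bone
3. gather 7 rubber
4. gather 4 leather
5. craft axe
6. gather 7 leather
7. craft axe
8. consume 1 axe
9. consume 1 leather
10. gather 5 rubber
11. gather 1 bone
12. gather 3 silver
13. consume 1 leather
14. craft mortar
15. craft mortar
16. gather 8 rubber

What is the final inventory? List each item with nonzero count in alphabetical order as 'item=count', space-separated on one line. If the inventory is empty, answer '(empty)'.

After 1 (gather 4 rubber): rubber=4
After 2 (gather 8 bone): bone=8 rubber=4
After 3 (gather 7 rubber): bone=8 rubber=11
After 4 (gather 4 leather): bone=8 leather=4 rubber=11
After 5 (craft axe): axe=1 bone=8 rubber=7
After 6 (gather 7 leather): axe=1 bone=8 leather=7 rubber=7
After 7 (craft axe): axe=2 bone=8 leather=3 rubber=3
After 8 (consume 1 axe): axe=1 bone=8 leather=3 rubber=3
After 9 (consume 1 leather): axe=1 bone=8 leather=2 rubber=3
After 10 (gather 5 rubber): axe=1 bone=8 leather=2 rubber=8
After 11 (gather 1 bone): axe=1 bone=9 leather=2 rubber=8
After 12 (gather 3 silver): axe=1 bone=9 leather=2 rubber=8 silver=3
After 13 (consume 1 leather): axe=1 bone=9 leather=1 rubber=8 silver=3
After 14 (craft mortar): axe=1 bone=7 leather=1 mortar=1 rubber=7 silver=2
After 15 (craft mortar): axe=1 bone=5 leather=1 mortar=2 rubber=6 silver=1
After 16 (gather 8 rubber): axe=1 bone=5 leather=1 mortar=2 rubber=14 silver=1

Answer: axe=1 bone=5 leather=1 mortar=2 rubber=14 silver=1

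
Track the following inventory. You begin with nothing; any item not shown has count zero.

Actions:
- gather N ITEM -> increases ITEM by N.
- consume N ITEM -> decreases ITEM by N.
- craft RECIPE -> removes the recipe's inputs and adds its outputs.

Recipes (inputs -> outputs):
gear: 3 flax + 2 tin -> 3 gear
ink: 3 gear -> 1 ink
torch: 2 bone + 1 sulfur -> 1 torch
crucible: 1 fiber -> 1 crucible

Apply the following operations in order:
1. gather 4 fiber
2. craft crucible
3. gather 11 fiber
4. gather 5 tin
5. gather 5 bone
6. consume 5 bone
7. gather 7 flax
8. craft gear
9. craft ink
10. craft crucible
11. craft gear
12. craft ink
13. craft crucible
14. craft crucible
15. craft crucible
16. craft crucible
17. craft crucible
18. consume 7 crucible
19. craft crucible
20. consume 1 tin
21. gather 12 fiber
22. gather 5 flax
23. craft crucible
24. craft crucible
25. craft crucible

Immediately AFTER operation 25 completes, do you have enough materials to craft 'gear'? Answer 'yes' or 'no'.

Answer: no

Derivation:
After 1 (gather 4 fiber): fiber=4
After 2 (craft crucible): crucible=1 fiber=3
After 3 (gather 11 fiber): crucible=1 fiber=14
After 4 (gather 5 tin): crucible=1 fiber=14 tin=5
After 5 (gather 5 bone): bone=5 crucible=1 fiber=14 tin=5
After 6 (consume 5 bone): crucible=1 fiber=14 tin=5
After 7 (gather 7 flax): crucible=1 fiber=14 flax=7 tin=5
After 8 (craft gear): crucible=1 fiber=14 flax=4 gear=3 tin=3
After 9 (craft ink): crucible=1 fiber=14 flax=4 ink=1 tin=3
After 10 (craft crucible): crucible=2 fiber=13 flax=4 ink=1 tin=3
After 11 (craft gear): crucible=2 fiber=13 flax=1 gear=3 ink=1 tin=1
After 12 (craft ink): crucible=2 fiber=13 flax=1 ink=2 tin=1
After 13 (craft crucible): crucible=3 fiber=12 flax=1 ink=2 tin=1
After 14 (craft crucible): crucible=4 fiber=11 flax=1 ink=2 tin=1
After 15 (craft crucible): crucible=5 fiber=10 flax=1 ink=2 tin=1
After 16 (craft crucible): crucible=6 fiber=9 flax=1 ink=2 tin=1
After 17 (craft crucible): crucible=7 fiber=8 flax=1 ink=2 tin=1
After 18 (consume 7 crucible): fiber=8 flax=1 ink=2 tin=1
After 19 (craft crucible): crucible=1 fiber=7 flax=1 ink=2 tin=1
After 20 (consume 1 tin): crucible=1 fiber=7 flax=1 ink=2
After 21 (gather 12 fiber): crucible=1 fiber=19 flax=1 ink=2
After 22 (gather 5 flax): crucible=1 fiber=19 flax=6 ink=2
After 23 (craft crucible): crucible=2 fiber=18 flax=6 ink=2
After 24 (craft crucible): crucible=3 fiber=17 flax=6 ink=2
After 25 (craft crucible): crucible=4 fiber=16 flax=6 ink=2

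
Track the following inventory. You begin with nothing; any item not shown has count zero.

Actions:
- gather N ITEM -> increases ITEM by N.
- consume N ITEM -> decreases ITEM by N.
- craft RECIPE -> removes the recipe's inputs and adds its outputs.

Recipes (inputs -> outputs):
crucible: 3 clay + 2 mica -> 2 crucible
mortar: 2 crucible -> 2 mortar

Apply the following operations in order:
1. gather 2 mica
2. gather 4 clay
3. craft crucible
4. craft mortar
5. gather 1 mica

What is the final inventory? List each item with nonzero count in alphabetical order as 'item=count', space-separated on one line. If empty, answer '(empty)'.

After 1 (gather 2 mica): mica=2
After 2 (gather 4 clay): clay=4 mica=2
After 3 (craft crucible): clay=1 crucible=2
After 4 (craft mortar): clay=1 mortar=2
After 5 (gather 1 mica): clay=1 mica=1 mortar=2

Answer: clay=1 mica=1 mortar=2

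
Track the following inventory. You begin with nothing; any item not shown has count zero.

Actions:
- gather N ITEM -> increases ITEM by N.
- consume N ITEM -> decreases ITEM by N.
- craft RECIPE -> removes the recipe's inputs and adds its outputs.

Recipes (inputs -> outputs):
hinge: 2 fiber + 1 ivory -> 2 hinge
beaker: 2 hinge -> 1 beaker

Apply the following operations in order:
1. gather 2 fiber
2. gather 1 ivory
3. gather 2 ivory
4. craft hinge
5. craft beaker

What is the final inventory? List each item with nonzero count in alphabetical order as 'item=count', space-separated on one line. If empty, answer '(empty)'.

After 1 (gather 2 fiber): fiber=2
After 2 (gather 1 ivory): fiber=2 ivory=1
After 3 (gather 2 ivory): fiber=2 ivory=3
After 4 (craft hinge): hinge=2 ivory=2
After 5 (craft beaker): beaker=1 ivory=2

Answer: beaker=1 ivory=2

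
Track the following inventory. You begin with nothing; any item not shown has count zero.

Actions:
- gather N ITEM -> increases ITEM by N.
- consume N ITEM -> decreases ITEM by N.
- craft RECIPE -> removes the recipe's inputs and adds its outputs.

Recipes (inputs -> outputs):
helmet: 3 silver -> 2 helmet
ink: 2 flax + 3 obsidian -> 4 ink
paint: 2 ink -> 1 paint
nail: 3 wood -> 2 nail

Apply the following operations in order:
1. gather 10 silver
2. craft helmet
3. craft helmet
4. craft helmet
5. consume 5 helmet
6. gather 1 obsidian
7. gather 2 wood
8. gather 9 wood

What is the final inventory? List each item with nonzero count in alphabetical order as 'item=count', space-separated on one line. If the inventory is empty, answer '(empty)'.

Answer: helmet=1 obsidian=1 silver=1 wood=11

Derivation:
After 1 (gather 10 silver): silver=10
After 2 (craft helmet): helmet=2 silver=7
After 3 (craft helmet): helmet=4 silver=4
After 4 (craft helmet): helmet=6 silver=1
After 5 (consume 5 helmet): helmet=1 silver=1
After 6 (gather 1 obsidian): helmet=1 obsidian=1 silver=1
After 7 (gather 2 wood): helmet=1 obsidian=1 silver=1 wood=2
After 8 (gather 9 wood): helmet=1 obsidian=1 silver=1 wood=11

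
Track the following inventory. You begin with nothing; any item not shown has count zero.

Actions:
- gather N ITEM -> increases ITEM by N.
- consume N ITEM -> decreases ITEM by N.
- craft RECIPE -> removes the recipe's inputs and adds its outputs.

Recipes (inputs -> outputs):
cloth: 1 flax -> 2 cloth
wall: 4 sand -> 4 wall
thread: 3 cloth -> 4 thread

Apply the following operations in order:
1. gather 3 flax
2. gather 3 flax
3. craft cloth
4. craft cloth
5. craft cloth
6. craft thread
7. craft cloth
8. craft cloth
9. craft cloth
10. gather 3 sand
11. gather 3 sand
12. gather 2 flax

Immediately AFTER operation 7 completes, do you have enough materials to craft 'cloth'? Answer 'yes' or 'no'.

After 1 (gather 3 flax): flax=3
After 2 (gather 3 flax): flax=6
After 3 (craft cloth): cloth=2 flax=5
After 4 (craft cloth): cloth=4 flax=4
After 5 (craft cloth): cloth=6 flax=3
After 6 (craft thread): cloth=3 flax=3 thread=4
After 7 (craft cloth): cloth=5 flax=2 thread=4

Answer: yes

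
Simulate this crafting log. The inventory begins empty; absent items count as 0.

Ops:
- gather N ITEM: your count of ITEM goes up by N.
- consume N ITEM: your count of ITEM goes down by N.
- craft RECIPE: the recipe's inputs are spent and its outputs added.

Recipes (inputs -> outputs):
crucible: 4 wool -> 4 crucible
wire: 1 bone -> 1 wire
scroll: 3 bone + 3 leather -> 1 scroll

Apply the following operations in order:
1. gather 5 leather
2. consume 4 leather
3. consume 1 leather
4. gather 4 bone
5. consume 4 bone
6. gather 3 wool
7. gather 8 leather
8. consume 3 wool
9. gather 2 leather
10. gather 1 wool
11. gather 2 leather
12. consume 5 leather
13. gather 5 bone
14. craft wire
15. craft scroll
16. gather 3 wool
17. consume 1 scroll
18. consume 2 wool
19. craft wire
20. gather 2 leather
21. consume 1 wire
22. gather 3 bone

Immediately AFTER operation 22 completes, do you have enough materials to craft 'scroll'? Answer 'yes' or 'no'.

Answer: yes

Derivation:
After 1 (gather 5 leather): leather=5
After 2 (consume 4 leather): leather=1
After 3 (consume 1 leather): (empty)
After 4 (gather 4 bone): bone=4
After 5 (consume 4 bone): (empty)
After 6 (gather 3 wool): wool=3
After 7 (gather 8 leather): leather=8 wool=3
After 8 (consume 3 wool): leather=8
After 9 (gather 2 leather): leather=10
After 10 (gather 1 wool): leather=10 wool=1
After 11 (gather 2 leather): leather=12 wool=1
After 12 (consume 5 leather): leather=7 wool=1
After 13 (gather 5 bone): bone=5 leather=7 wool=1
After 14 (craft wire): bone=4 leather=7 wire=1 wool=1
After 15 (craft scroll): bone=1 leather=4 scroll=1 wire=1 wool=1
After 16 (gather 3 wool): bone=1 leather=4 scroll=1 wire=1 wool=4
After 17 (consume 1 scroll): bone=1 leather=4 wire=1 wool=4
After 18 (consume 2 wool): bone=1 leather=4 wire=1 wool=2
After 19 (craft wire): leather=4 wire=2 wool=2
After 20 (gather 2 leather): leather=6 wire=2 wool=2
After 21 (consume 1 wire): leather=6 wire=1 wool=2
After 22 (gather 3 bone): bone=3 leather=6 wire=1 wool=2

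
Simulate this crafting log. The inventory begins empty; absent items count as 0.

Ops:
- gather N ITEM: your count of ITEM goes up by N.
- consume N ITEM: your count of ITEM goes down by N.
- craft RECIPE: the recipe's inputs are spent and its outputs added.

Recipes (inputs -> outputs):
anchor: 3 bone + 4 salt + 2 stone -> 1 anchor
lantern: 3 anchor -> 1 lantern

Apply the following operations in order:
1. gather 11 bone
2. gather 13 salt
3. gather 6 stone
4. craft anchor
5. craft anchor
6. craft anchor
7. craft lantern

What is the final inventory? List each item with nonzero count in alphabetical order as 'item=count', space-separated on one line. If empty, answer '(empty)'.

After 1 (gather 11 bone): bone=11
After 2 (gather 13 salt): bone=11 salt=13
After 3 (gather 6 stone): bone=11 salt=13 stone=6
After 4 (craft anchor): anchor=1 bone=8 salt=9 stone=4
After 5 (craft anchor): anchor=2 bone=5 salt=5 stone=2
After 6 (craft anchor): anchor=3 bone=2 salt=1
After 7 (craft lantern): bone=2 lantern=1 salt=1

Answer: bone=2 lantern=1 salt=1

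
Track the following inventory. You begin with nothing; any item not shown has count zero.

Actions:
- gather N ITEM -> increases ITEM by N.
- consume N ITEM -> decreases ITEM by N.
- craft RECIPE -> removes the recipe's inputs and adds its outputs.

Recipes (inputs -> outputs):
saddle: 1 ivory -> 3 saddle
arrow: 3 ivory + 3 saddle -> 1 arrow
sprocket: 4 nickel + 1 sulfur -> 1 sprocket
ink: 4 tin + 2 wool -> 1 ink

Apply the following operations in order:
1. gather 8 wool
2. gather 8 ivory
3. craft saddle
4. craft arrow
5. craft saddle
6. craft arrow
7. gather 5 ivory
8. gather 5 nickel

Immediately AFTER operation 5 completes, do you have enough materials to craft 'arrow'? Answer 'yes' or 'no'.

After 1 (gather 8 wool): wool=8
After 2 (gather 8 ivory): ivory=8 wool=8
After 3 (craft saddle): ivory=7 saddle=3 wool=8
After 4 (craft arrow): arrow=1 ivory=4 wool=8
After 5 (craft saddle): arrow=1 ivory=3 saddle=3 wool=8

Answer: yes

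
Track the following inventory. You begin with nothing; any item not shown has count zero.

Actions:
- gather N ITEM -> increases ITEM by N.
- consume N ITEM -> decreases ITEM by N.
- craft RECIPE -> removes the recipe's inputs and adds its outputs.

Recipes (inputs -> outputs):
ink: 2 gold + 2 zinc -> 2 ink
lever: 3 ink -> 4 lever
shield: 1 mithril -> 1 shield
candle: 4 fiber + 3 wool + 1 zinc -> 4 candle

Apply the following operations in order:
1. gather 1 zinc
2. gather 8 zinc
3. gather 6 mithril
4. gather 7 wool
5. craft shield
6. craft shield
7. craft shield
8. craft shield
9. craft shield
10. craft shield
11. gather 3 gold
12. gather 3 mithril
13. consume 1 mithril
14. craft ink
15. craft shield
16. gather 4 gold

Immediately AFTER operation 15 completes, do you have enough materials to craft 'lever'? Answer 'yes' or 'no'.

Answer: no

Derivation:
After 1 (gather 1 zinc): zinc=1
After 2 (gather 8 zinc): zinc=9
After 3 (gather 6 mithril): mithril=6 zinc=9
After 4 (gather 7 wool): mithril=6 wool=7 zinc=9
After 5 (craft shield): mithril=5 shield=1 wool=7 zinc=9
After 6 (craft shield): mithril=4 shield=2 wool=7 zinc=9
After 7 (craft shield): mithril=3 shield=3 wool=7 zinc=9
After 8 (craft shield): mithril=2 shield=4 wool=7 zinc=9
After 9 (craft shield): mithril=1 shield=5 wool=7 zinc=9
After 10 (craft shield): shield=6 wool=7 zinc=9
After 11 (gather 3 gold): gold=3 shield=6 wool=7 zinc=9
After 12 (gather 3 mithril): gold=3 mithril=3 shield=6 wool=7 zinc=9
After 13 (consume 1 mithril): gold=3 mithril=2 shield=6 wool=7 zinc=9
After 14 (craft ink): gold=1 ink=2 mithril=2 shield=6 wool=7 zinc=7
After 15 (craft shield): gold=1 ink=2 mithril=1 shield=7 wool=7 zinc=7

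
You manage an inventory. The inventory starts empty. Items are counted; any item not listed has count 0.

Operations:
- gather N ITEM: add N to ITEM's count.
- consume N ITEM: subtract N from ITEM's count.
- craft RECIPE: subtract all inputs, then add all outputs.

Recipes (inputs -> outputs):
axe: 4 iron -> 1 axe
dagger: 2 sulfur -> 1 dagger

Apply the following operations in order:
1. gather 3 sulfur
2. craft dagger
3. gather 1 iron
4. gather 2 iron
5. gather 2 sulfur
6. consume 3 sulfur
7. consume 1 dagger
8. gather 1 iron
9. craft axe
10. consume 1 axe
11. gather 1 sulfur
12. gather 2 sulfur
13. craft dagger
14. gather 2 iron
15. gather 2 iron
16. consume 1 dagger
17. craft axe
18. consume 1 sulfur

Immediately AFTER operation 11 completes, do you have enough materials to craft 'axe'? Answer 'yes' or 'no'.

After 1 (gather 3 sulfur): sulfur=3
After 2 (craft dagger): dagger=1 sulfur=1
After 3 (gather 1 iron): dagger=1 iron=1 sulfur=1
After 4 (gather 2 iron): dagger=1 iron=3 sulfur=1
After 5 (gather 2 sulfur): dagger=1 iron=3 sulfur=3
After 6 (consume 3 sulfur): dagger=1 iron=3
After 7 (consume 1 dagger): iron=3
After 8 (gather 1 iron): iron=4
After 9 (craft axe): axe=1
After 10 (consume 1 axe): (empty)
After 11 (gather 1 sulfur): sulfur=1

Answer: no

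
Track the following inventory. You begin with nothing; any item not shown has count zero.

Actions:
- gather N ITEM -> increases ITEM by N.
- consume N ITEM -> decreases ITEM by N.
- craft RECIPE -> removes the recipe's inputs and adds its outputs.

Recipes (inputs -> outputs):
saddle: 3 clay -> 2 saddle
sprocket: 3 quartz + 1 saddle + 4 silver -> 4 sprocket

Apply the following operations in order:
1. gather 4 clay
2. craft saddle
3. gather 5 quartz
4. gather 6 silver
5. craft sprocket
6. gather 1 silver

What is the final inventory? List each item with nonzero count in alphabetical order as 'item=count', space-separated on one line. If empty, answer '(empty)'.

After 1 (gather 4 clay): clay=4
After 2 (craft saddle): clay=1 saddle=2
After 3 (gather 5 quartz): clay=1 quartz=5 saddle=2
After 4 (gather 6 silver): clay=1 quartz=5 saddle=2 silver=6
After 5 (craft sprocket): clay=1 quartz=2 saddle=1 silver=2 sprocket=4
After 6 (gather 1 silver): clay=1 quartz=2 saddle=1 silver=3 sprocket=4

Answer: clay=1 quartz=2 saddle=1 silver=3 sprocket=4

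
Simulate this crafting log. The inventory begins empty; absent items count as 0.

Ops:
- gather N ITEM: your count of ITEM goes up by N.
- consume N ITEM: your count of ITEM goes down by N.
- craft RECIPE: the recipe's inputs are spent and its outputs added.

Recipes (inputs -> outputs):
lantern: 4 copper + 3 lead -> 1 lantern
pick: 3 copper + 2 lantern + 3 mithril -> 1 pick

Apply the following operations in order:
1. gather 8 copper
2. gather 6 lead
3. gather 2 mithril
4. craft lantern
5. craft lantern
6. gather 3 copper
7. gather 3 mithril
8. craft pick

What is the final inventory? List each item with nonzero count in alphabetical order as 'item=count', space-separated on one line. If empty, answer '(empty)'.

Answer: mithril=2 pick=1

Derivation:
After 1 (gather 8 copper): copper=8
After 2 (gather 6 lead): copper=8 lead=6
After 3 (gather 2 mithril): copper=8 lead=6 mithril=2
After 4 (craft lantern): copper=4 lantern=1 lead=3 mithril=2
After 5 (craft lantern): lantern=2 mithril=2
After 6 (gather 3 copper): copper=3 lantern=2 mithril=2
After 7 (gather 3 mithril): copper=3 lantern=2 mithril=5
After 8 (craft pick): mithril=2 pick=1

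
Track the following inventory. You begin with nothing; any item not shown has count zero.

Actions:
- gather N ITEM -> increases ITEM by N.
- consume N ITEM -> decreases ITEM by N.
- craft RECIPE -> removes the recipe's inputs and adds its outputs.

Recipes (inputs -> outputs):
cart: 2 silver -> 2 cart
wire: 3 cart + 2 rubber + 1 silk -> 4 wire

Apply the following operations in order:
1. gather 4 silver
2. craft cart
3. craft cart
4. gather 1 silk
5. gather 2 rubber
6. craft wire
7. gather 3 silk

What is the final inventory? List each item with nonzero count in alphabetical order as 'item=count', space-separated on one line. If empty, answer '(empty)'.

After 1 (gather 4 silver): silver=4
After 2 (craft cart): cart=2 silver=2
After 3 (craft cart): cart=4
After 4 (gather 1 silk): cart=4 silk=1
After 5 (gather 2 rubber): cart=4 rubber=2 silk=1
After 6 (craft wire): cart=1 wire=4
After 7 (gather 3 silk): cart=1 silk=3 wire=4

Answer: cart=1 silk=3 wire=4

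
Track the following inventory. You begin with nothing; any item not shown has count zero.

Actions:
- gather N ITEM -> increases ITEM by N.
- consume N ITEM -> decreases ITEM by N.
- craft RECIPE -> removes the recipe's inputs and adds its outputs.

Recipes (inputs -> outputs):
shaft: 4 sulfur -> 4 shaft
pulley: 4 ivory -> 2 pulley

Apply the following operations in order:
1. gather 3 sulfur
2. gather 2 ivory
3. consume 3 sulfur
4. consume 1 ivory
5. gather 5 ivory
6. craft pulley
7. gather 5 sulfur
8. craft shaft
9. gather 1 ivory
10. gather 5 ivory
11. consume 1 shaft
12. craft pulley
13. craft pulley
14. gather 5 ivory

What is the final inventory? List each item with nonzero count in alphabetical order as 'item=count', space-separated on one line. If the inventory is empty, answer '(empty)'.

After 1 (gather 3 sulfur): sulfur=3
After 2 (gather 2 ivory): ivory=2 sulfur=3
After 3 (consume 3 sulfur): ivory=2
After 4 (consume 1 ivory): ivory=1
After 5 (gather 5 ivory): ivory=6
After 6 (craft pulley): ivory=2 pulley=2
After 7 (gather 5 sulfur): ivory=2 pulley=2 sulfur=5
After 8 (craft shaft): ivory=2 pulley=2 shaft=4 sulfur=1
After 9 (gather 1 ivory): ivory=3 pulley=2 shaft=4 sulfur=1
After 10 (gather 5 ivory): ivory=8 pulley=2 shaft=4 sulfur=1
After 11 (consume 1 shaft): ivory=8 pulley=2 shaft=3 sulfur=1
After 12 (craft pulley): ivory=4 pulley=4 shaft=3 sulfur=1
After 13 (craft pulley): pulley=6 shaft=3 sulfur=1
After 14 (gather 5 ivory): ivory=5 pulley=6 shaft=3 sulfur=1

Answer: ivory=5 pulley=6 shaft=3 sulfur=1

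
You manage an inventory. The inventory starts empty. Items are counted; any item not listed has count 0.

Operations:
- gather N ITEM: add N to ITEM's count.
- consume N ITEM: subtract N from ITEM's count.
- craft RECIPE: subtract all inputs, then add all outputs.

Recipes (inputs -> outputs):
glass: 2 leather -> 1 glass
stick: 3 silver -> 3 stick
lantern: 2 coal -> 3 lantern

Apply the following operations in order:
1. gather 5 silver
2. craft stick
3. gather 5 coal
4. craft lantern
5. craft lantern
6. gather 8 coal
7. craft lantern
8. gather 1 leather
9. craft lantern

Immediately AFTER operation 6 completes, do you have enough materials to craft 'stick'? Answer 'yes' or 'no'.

After 1 (gather 5 silver): silver=5
After 2 (craft stick): silver=2 stick=3
After 3 (gather 5 coal): coal=5 silver=2 stick=3
After 4 (craft lantern): coal=3 lantern=3 silver=2 stick=3
After 5 (craft lantern): coal=1 lantern=6 silver=2 stick=3
After 6 (gather 8 coal): coal=9 lantern=6 silver=2 stick=3

Answer: no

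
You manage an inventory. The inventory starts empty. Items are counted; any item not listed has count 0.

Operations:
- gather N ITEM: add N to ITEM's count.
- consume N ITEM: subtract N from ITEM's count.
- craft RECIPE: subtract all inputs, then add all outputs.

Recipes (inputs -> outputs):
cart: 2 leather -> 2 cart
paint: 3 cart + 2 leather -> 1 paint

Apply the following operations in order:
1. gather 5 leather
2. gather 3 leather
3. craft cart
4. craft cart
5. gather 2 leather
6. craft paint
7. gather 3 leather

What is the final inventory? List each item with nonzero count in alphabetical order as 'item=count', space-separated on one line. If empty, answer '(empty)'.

After 1 (gather 5 leather): leather=5
After 2 (gather 3 leather): leather=8
After 3 (craft cart): cart=2 leather=6
After 4 (craft cart): cart=4 leather=4
After 5 (gather 2 leather): cart=4 leather=6
After 6 (craft paint): cart=1 leather=4 paint=1
After 7 (gather 3 leather): cart=1 leather=7 paint=1

Answer: cart=1 leather=7 paint=1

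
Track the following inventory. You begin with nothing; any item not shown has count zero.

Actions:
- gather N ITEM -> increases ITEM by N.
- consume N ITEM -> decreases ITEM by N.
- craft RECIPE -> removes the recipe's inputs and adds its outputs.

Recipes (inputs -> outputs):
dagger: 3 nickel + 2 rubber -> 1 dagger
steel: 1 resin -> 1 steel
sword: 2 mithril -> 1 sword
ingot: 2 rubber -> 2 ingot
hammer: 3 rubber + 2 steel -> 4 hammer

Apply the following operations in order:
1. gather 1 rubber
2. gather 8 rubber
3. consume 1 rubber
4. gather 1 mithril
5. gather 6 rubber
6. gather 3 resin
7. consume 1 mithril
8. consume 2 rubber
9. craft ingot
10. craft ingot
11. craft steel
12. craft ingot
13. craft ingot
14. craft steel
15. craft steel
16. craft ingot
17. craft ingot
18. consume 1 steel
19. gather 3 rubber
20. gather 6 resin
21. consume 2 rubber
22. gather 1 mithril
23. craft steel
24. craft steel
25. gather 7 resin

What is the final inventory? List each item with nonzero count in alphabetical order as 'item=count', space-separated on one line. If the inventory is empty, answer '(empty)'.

Answer: ingot=12 mithril=1 resin=11 rubber=1 steel=4

Derivation:
After 1 (gather 1 rubber): rubber=1
After 2 (gather 8 rubber): rubber=9
After 3 (consume 1 rubber): rubber=8
After 4 (gather 1 mithril): mithril=1 rubber=8
After 5 (gather 6 rubber): mithril=1 rubber=14
After 6 (gather 3 resin): mithril=1 resin=3 rubber=14
After 7 (consume 1 mithril): resin=3 rubber=14
After 8 (consume 2 rubber): resin=3 rubber=12
After 9 (craft ingot): ingot=2 resin=3 rubber=10
After 10 (craft ingot): ingot=4 resin=3 rubber=8
After 11 (craft steel): ingot=4 resin=2 rubber=8 steel=1
After 12 (craft ingot): ingot=6 resin=2 rubber=6 steel=1
After 13 (craft ingot): ingot=8 resin=2 rubber=4 steel=1
After 14 (craft steel): ingot=8 resin=1 rubber=4 steel=2
After 15 (craft steel): ingot=8 rubber=4 steel=3
After 16 (craft ingot): ingot=10 rubber=2 steel=3
After 17 (craft ingot): ingot=12 steel=3
After 18 (consume 1 steel): ingot=12 steel=2
After 19 (gather 3 rubber): ingot=12 rubber=3 steel=2
After 20 (gather 6 resin): ingot=12 resin=6 rubber=3 steel=2
After 21 (consume 2 rubber): ingot=12 resin=6 rubber=1 steel=2
After 22 (gather 1 mithril): ingot=12 mithril=1 resin=6 rubber=1 steel=2
After 23 (craft steel): ingot=12 mithril=1 resin=5 rubber=1 steel=3
After 24 (craft steel): ingot=12 mithril=1 resin=4 rubber=1 steel=4
After 25 (gather 7 resin): ingot=12 mithril=1 resin=11 rubber=1 steel=4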